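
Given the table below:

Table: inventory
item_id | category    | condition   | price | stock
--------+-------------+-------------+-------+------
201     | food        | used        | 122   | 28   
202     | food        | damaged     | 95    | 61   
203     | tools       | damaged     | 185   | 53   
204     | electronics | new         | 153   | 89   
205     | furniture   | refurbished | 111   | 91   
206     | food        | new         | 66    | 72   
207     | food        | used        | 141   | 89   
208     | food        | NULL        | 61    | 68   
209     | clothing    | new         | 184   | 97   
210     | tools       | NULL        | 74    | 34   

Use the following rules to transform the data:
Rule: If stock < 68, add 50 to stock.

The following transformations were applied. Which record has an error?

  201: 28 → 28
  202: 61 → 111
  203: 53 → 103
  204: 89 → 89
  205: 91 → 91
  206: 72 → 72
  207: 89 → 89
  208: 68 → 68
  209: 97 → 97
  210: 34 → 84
Record 201 has an error. The correct transformed value should be 78, not 28.

Step 1: Check each record against the rule
Step 2: Record 201 has stock = 28
Step 3: Since 28 < 68, the bonus should have been applied
Step 4: Correct value = 78, but claimed value = 28
Conclusion: Record 201 has the error.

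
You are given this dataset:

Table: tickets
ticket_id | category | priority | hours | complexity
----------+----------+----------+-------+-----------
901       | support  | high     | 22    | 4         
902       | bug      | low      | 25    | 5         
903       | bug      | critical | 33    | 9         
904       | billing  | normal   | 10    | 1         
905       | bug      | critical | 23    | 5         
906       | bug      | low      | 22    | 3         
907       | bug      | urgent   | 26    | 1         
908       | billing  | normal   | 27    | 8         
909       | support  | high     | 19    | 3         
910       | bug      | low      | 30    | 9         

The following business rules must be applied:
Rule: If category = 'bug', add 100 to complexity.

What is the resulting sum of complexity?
648

Step 1: Count records where category = 'bug': 6
Step 2: Total bonus added: 6 × 100 = 600
Step 3: Original sum of complexity: 48
Step 4: Final sum = 48 + 600 = 648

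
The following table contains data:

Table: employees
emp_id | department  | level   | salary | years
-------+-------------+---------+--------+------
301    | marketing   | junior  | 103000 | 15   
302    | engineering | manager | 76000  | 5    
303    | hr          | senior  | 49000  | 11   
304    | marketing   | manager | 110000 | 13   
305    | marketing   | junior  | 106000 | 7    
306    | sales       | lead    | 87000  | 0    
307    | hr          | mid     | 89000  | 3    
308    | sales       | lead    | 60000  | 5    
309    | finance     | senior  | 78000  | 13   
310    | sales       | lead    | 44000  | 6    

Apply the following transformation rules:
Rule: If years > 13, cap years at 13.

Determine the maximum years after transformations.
13

Step 1: Original maximum years = 15
Step 2: Apply cap at 13
Step 3: 1 records had years > 13 and were capped
Step 4: Maximum after transformation = 13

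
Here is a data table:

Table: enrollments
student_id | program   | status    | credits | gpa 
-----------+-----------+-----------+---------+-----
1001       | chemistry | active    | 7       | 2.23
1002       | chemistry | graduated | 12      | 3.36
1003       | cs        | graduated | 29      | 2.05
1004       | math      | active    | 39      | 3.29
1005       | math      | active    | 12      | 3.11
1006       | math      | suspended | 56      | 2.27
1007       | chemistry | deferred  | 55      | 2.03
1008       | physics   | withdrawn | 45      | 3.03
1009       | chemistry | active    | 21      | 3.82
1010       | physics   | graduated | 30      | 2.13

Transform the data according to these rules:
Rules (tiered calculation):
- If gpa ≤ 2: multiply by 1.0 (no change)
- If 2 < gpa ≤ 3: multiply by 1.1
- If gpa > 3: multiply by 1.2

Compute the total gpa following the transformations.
31.71

Step 1: Tier 1 (gpa ≤ 2): 0 records, sum = 0 × 1.0 = 0.0
Step 2: Tier 2 (2 < gpa ≤ 3): 5 records, sum = 10.71 × 1.1 = 11.78
Step 3: Tier 3 (gpa > 3): 5 records, sum = 16.61 × 1.2 = 19.93
Step 4: Final sum = 0.0 + 11.78 + 19.93 = 31.71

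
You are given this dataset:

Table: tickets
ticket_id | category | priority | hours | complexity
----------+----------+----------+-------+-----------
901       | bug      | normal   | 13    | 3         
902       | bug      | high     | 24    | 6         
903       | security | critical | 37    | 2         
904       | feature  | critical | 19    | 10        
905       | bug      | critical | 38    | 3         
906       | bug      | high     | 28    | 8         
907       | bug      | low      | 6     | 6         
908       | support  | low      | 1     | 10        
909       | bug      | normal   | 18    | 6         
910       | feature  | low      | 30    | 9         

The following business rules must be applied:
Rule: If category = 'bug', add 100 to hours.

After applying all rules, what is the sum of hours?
814

Step 1: Count records where category = 'bug': 6
Step 2: Total bonus added: 6 × 100 = 600
Step 3: Original sum of hours: 214
Step 4: Final sum = 214 + 600 = 814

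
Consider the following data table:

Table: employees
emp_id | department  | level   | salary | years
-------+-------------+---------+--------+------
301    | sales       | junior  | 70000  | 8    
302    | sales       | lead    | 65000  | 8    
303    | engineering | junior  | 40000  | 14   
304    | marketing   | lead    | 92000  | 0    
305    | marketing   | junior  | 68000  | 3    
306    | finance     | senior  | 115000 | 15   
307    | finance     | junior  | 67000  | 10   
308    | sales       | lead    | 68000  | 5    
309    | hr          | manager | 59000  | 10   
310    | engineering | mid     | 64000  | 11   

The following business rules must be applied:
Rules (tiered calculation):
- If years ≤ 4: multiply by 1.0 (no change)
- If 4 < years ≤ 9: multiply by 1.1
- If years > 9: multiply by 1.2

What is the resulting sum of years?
98.1

Step 1: Tier 1 (years ≤ 4): 2 records, sum = 3 × 1.0 = 3.0
Step 2: Tier 2 (4 < years ≤ 9): 3 records, sum = 21 × 1.1 = 23.1
Step 3: Tier 3 (years > 9): 5 records, sum = 60 × 1.2 = 72.0
Step 4: Final sum = 3.0 + 23.1 + 72.0 = 98.1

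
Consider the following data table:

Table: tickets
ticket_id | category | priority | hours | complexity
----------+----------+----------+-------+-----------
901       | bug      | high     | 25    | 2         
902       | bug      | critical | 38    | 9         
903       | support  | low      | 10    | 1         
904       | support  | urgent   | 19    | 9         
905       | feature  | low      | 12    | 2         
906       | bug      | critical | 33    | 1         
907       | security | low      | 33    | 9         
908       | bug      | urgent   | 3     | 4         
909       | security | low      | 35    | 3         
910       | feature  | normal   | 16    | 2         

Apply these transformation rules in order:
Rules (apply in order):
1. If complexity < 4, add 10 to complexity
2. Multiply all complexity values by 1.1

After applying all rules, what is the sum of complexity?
112.2

Step 1: Apply Rule 1 - Add 10 to records with complexity < 4
  - 6 records affected: 11 + (6 × 10) = 71
  - Unaffected records: 31
  - Sum after Rule 1: 102
Step 2: Apply Rule 2 - Multiply all by 1.1
  - 102 × 1.1 = 112.2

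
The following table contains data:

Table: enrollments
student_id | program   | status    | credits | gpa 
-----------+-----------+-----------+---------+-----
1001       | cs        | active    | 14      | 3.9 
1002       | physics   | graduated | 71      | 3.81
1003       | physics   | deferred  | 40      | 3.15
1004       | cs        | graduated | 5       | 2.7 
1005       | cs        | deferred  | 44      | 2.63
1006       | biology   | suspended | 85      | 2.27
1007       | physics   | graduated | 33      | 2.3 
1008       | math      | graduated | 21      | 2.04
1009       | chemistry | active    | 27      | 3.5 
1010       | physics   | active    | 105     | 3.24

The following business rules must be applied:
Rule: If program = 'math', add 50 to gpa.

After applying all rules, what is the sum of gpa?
79.54

Step 1: Count records where program = 'math': 1
Step 2: Total bonus added: 1 × 50 = 50
Step 3: Original sum of gpa: 29.54
Step 4: Final sum = 29.54 + 50 = 79.54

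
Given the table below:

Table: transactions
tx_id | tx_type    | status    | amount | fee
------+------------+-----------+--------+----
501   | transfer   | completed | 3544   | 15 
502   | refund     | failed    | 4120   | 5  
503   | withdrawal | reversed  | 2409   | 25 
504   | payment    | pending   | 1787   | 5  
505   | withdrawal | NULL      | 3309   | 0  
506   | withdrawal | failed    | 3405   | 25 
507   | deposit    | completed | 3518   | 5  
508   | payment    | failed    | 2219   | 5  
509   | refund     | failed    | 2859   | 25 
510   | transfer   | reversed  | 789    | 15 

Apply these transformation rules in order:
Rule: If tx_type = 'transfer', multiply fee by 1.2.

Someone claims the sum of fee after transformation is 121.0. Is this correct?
No, the correct result is 131.0.

Step 1: Calculate the correct sum after transformation
Step 2: Apply multiplier 1.2 to records where tx_type = 'transfer'
Step 3: Correct result = 131.0
Step 4: Claimed result = 121.0
Step 5: 131.0 ≠ 121.0
Conclusion: The claimed result is incorrect. The correct answer is 131.0.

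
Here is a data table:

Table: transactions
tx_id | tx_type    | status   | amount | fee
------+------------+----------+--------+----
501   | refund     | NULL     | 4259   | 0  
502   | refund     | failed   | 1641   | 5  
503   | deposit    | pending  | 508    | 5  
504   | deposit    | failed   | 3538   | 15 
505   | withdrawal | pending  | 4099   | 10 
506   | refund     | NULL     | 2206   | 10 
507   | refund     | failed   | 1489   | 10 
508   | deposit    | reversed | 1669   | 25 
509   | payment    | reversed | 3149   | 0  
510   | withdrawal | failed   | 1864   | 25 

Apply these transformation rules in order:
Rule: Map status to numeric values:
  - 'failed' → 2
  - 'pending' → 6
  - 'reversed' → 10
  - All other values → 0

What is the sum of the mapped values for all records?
40

Step 1: Apply mapping to each record
Step 2: Count by status:
  'failed': 4 records × 2 = 8
  'pending': 2 records × 6 = 12
  'reversed': 2 records × 10 = 20
Step 3: Sum all mapped values = 40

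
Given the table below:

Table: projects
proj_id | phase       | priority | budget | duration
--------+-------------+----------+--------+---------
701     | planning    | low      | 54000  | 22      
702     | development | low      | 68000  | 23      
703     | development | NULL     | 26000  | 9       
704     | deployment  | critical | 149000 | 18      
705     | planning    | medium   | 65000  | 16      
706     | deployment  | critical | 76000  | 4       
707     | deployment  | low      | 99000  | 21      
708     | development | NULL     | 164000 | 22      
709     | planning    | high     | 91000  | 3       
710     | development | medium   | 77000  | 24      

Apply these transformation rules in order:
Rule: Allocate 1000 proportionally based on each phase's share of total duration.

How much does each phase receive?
deployment: 265.43, development: 481.48, planning: 253.09

Step 1: Calculate total duration = 162
Step 2: Calculate each phase's proportion:
  deployment: 43/162 = 26.54% → 265.43
  development: 78/162 = 48.15% → 481.48
  planning: 41/162 = 25.31% → 253.09
Step 3: Verify: sum of allocations ≈ 1000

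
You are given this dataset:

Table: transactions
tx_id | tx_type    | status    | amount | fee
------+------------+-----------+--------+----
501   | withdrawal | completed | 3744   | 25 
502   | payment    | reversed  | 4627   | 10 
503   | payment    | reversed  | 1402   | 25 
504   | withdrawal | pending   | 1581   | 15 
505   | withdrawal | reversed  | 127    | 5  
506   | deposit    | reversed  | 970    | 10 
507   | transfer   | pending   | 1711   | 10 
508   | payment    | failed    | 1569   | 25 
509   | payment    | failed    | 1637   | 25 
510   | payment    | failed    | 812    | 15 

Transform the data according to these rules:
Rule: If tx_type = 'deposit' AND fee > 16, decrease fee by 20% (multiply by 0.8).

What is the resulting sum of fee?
165

Step 1: Find records where tx_type = 'deposit' AND fee > 16
Step 2: 0 records match, summing to 0
Step 3: After multiplier: 0 × 0.8 = 0.0
Step 4: Unaffected records sum: 165
Step 5: Final sum = 0.0 + 165 = 165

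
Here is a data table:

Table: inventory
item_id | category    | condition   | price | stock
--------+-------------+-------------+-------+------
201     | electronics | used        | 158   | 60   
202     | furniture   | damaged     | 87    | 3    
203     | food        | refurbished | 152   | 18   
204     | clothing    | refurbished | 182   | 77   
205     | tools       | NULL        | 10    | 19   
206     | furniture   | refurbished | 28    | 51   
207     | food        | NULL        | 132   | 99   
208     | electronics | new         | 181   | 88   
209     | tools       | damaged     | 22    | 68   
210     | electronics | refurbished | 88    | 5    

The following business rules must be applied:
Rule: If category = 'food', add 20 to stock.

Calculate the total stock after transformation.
528

Step 1: Count records where category = 'food': 2
Step 2: Total bonus added: 2 × 20 = 40
Step 3: Original sum of stock: 488
Step 4: Final sum = 488 + 40 = 528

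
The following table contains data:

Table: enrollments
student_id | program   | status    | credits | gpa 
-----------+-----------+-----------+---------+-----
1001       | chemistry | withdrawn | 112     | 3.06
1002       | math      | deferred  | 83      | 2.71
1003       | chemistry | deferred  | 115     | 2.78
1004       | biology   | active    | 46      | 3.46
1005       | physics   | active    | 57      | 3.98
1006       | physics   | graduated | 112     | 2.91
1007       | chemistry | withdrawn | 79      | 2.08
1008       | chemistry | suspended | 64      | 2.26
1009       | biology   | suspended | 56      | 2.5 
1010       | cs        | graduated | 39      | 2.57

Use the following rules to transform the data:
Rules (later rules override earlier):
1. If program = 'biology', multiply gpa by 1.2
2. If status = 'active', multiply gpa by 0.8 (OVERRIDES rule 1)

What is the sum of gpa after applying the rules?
27.32

Step 1: Rule 2 takes priority for records with status = 'active'
  - 2 records: 7.44 × 0.8 = 5.95
Step 2: Rule 1 applies to remaining records with program = 'biology'
  - 1 records: 2.5 × 1.2 = 3.0
Step 3: Other records unchanged: 18.37
Step 4: Final sum = 5.95 + 3.0 + 18.37 = 27.32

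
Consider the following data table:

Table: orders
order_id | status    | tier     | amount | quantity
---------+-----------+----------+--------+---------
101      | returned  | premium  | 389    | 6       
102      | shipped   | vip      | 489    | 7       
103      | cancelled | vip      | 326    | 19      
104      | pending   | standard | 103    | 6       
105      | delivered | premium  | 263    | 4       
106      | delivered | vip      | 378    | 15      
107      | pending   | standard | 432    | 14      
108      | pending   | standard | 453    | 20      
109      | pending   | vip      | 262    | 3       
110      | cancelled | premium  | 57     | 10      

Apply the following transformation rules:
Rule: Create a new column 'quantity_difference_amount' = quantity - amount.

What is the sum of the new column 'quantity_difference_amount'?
-3048

Step 1: For each record, compute quantity - amount
Example calculations:
  6 - 389 = -383
  7 - 489 = -482
  19 - 326 = -307
  ...
Step 2: Sum all derived values
Step 3: Total = -3048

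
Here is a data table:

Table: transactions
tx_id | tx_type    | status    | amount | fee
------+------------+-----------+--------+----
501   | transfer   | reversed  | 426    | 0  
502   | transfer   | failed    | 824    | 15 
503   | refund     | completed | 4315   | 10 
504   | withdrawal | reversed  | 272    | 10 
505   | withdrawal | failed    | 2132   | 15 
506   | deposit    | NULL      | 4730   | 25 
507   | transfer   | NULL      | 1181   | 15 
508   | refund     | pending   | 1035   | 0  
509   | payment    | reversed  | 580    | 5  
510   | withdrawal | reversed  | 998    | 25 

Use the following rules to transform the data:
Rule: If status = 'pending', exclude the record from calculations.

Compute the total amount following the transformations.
15458

Step 1: Identify records where status = 'pending'
Step 2: The excluded records sum to 1035
Step 3: Original total amount = 16493
Step 4: Remaining total = 16493 - 1035 = 15458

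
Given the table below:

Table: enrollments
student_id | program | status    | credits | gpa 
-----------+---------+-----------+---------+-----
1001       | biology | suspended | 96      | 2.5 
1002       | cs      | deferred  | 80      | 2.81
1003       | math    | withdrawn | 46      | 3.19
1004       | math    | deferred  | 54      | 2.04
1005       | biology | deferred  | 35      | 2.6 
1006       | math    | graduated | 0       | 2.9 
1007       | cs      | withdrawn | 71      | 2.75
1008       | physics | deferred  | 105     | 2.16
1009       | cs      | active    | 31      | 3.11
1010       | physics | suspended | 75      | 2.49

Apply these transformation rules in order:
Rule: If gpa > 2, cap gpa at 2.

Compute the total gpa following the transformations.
20

Step 1: 10 records have gpa > 2
Step 2: These records originally summed to 26.55
Step 3: After capping: 10 × 2 = 20
Step 4: Unaffected records sum: 0.0
Step 5: Final sum = 20 + 0.0 = 20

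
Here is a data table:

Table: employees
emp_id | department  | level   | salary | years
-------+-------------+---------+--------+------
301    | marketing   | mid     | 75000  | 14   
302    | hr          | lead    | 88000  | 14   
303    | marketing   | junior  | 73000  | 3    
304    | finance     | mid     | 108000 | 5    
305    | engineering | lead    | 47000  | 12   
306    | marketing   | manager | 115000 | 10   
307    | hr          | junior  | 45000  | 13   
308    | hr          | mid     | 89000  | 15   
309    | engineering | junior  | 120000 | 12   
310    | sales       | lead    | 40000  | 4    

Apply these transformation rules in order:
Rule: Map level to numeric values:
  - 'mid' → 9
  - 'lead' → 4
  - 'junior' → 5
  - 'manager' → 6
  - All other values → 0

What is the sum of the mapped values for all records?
60

Step 1: Apply mapping to each record
Step 2: Count by status:
  'mid': 3 records × 9 = 27
  'lead': 3 records × 4 = 12
  'junior': 3 records × 5 = 15
  'manager': 1 records × 6 = 6
Step 3: Sum all mapped values = 60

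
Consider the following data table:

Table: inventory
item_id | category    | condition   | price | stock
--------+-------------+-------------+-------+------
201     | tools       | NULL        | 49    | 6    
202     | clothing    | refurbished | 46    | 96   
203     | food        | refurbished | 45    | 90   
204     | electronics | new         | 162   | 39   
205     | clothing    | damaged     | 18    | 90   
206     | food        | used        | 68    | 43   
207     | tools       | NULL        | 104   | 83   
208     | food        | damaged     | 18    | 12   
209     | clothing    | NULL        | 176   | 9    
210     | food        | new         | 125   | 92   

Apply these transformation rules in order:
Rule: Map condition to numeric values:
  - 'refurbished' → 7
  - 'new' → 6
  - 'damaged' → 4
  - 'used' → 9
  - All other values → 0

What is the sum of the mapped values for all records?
43

Step 1: Apply mapping to each record
Step 2: Count by status:
  'refurbished': 2 records × 7 = 14
  'new': 2 records × 6 = 12
  'damaged': 2 records × 4 = 8
  'used': 1 records × 9 = 9
Step 3: Sum all mapped values = 43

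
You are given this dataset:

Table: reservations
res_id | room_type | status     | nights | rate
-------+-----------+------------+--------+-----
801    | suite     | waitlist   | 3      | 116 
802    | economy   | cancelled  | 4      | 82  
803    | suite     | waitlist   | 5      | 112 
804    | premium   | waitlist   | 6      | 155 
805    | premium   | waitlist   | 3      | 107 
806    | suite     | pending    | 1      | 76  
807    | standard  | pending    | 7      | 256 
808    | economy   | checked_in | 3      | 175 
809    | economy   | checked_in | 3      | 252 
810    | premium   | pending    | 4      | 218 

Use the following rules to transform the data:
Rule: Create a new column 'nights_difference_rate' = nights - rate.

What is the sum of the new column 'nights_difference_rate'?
-1510

Step 1: For each record, compute nights - rate
Example calculations:
  3 - 116 = -113
  4 - 82 = -78
  5 - 112 = -107
  ...
Step 2: Sum all derived values
Step 3: Total = -1510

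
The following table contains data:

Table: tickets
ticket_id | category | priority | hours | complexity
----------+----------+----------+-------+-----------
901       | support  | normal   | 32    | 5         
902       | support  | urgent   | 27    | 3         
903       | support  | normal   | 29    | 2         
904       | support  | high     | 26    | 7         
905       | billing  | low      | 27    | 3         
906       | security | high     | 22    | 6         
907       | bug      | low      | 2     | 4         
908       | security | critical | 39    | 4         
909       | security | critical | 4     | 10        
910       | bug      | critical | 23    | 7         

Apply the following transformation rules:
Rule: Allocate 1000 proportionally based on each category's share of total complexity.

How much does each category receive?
billing: 58.82, bug: 215.69, security: 392.16, support: 333.33

Step 1: Calculate total complexity = 51
Step 2: Calculate each category's proportion:
  billing: 3/51 = 5.88% → 58.82
  bug: 11/51 = 21.57% → 215.69
  security: 20/51 = 39.22% → 392.16
  support: 17/51 = 33.33% → 333.33
Step 3: Verify: sum of allocations ≈ 1000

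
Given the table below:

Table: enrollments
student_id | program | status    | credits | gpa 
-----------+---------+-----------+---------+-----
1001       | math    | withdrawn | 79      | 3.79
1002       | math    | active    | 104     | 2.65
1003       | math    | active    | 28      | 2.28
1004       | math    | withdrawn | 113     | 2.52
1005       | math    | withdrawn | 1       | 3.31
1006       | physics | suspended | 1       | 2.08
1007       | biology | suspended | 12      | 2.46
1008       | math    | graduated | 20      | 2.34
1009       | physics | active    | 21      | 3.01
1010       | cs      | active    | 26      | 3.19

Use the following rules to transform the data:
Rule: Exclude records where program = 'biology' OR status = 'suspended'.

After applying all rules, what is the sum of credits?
392

Step 1: Find records where program = 'biology' OR status = 'suspended'
Step 2: 2 records match, summing to 13
Step 3: Original sum: 405
Step 4: Remaining sum = 405 - 13 = 392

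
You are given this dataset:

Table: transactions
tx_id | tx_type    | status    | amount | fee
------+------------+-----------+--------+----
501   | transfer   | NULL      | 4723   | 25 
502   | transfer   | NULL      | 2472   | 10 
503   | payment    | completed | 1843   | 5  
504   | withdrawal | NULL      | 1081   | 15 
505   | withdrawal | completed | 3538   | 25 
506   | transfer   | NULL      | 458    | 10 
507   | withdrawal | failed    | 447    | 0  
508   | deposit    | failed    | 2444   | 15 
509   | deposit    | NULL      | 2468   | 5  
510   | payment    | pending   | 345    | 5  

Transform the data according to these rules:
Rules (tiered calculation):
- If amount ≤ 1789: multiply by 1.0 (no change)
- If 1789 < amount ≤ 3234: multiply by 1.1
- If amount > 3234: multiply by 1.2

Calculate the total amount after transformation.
22393.9

Step 1: Tier 1 (amount ≤ 1789): 4 records, sum = 2331 × 1.0 = 2331.0
Step 2: Tier 2 (1789 < amount ≤ 3234): 4 records, sum = 9227 × 1.1 = 10149.7
Step 3: Tier 3 (amount > 3234): 2 records, sum = 8261 × 1.2 = 9913.2
Step 4: Final sum = 2331.0 + 10149.7 + 9913.2 = 22393.9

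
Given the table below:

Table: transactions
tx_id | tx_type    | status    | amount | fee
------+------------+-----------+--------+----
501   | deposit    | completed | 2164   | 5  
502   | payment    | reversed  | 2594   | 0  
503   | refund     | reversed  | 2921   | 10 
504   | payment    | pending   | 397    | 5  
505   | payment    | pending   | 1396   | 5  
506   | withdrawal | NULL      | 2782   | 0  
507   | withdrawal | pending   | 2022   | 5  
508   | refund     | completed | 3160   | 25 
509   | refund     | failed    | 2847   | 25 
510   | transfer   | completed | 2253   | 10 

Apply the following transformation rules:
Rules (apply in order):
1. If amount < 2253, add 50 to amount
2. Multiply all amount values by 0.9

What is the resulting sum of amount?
20462.4

Step 1: Apply Rule 1 - Add 50 to records with amount < 2253
  - 4 records affected: 5979 + (4 × 50) = 6179
  - Unaffected records: 16557
  - Sum after Rule 1: 22736
Step 2: Apply Rule 2 - Multiply all by 0.9
  - 22736 × 0.9 = 20462.4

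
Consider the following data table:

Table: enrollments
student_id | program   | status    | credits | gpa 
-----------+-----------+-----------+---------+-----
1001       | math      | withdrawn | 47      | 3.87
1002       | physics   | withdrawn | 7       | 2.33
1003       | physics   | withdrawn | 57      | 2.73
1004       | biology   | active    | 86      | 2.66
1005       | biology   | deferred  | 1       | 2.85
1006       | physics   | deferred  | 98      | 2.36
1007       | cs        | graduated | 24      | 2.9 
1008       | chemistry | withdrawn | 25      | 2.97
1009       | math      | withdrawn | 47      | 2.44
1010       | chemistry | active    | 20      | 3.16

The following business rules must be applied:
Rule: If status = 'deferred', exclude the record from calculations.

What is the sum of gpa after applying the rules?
23.06

Step 1: Identify records where status = 'deferred'
Step 2: The excluded records sum to 5.21
Step 3: Original total gpa = 28.27
Step 4: Remaining total = 28.27 - 5.21 = 23.06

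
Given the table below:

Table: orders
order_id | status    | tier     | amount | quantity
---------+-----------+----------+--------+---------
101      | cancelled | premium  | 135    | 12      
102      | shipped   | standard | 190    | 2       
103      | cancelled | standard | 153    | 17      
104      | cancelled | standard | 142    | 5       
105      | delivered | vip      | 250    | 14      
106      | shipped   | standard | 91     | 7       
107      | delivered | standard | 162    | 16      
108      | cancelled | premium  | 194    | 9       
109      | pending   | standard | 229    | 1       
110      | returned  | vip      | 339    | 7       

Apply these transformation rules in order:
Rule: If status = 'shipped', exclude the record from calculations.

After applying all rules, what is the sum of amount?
1604

Step 1: Identify records where status = 'shipped'
Step 2: The excluded records sum to 281
Step 3: Original total amount = 1885
Step 4: Remaining total = 1885 - 281 = 1604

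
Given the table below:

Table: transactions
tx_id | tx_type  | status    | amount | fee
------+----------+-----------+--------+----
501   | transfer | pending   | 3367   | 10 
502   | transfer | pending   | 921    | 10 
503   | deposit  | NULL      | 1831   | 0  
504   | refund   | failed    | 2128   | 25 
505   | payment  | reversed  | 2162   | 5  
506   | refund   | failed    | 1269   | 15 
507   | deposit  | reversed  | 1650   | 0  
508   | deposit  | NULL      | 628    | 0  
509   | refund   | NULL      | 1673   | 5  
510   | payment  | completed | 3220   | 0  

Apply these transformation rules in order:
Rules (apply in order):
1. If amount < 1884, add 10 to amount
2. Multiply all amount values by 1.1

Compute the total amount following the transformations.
20799.9

Step 1: Apply Rule 1 - Add 10 to records with amount < 1884
  - 6 records affected: 7972 + (6 × 10) = 8032
  - Unaffected records: 10877
  - Sum after Rule 1: 18909
Step 2: Apply Rule 2 - Multiply all by 1.1
  - 18909 × 1.1 = 20799.9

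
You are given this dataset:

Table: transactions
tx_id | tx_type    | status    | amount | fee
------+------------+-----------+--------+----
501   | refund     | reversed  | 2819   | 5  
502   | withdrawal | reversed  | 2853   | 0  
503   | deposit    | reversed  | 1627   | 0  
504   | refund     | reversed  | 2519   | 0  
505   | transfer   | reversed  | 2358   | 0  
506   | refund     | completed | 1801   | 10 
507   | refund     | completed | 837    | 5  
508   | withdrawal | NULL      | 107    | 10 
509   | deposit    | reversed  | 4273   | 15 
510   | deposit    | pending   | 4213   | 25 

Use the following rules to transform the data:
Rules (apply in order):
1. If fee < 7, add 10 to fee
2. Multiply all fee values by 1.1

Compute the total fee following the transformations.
143.0

Step 1: Apply Rule 1 - Add 10 to records with fee < 7
  - 6 records affected: 10 + (6 × 10) = 70
  - Unaffected records: 60
  - Sum after Rule 1: 130
Step 2: Apply Rule 2 - Multiply all by 1.1
  - 130 × 1.1 = 143.0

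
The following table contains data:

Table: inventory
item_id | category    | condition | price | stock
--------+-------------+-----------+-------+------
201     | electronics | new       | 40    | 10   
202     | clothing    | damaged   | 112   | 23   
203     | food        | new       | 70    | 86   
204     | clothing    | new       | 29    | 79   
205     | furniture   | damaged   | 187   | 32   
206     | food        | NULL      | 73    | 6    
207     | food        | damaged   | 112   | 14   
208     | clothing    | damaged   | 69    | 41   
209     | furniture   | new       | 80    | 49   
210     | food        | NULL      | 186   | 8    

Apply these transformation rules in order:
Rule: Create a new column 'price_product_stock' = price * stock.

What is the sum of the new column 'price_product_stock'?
27514

Step 1: For each record, compute price * stock
Example calculations:
  40 * 10 = 400
  112 * 23 = 2576
  70 * 86 = 6020
  ...
Step 2: Sum all derived values
Step 3: Total = 27514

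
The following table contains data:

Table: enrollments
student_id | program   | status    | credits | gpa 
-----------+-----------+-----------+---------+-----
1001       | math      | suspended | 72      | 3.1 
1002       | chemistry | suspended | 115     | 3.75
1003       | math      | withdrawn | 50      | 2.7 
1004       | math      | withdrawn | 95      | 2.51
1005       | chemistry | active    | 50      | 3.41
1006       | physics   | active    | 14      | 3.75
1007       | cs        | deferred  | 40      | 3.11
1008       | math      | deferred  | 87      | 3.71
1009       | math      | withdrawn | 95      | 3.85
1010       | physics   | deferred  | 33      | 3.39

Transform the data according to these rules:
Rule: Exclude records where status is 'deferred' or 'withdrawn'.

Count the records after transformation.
4

Step 1: Count records to exclude
  - 3 (deferred) + 3 (withdrawn) = 6 records
Step 2: Total records: 10
Step 3: Remaining = 10 - 6 = 4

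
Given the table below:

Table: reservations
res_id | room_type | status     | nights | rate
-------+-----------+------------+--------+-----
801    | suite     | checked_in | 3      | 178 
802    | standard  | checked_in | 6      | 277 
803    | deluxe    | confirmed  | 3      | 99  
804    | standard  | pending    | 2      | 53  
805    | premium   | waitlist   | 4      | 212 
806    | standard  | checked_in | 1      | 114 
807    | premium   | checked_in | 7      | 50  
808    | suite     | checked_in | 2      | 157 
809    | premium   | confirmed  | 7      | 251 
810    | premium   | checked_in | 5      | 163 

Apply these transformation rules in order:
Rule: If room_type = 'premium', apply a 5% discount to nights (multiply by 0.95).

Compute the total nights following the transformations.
38.85

Step 1: Records with room_type = 'premium' have total nights = 23
Step 2: Apply multiplier: 23 × 0.95 = 21.85
Step 3: Other records total: 17
Step 4: Final sum = 21.85 + 17 = 38.85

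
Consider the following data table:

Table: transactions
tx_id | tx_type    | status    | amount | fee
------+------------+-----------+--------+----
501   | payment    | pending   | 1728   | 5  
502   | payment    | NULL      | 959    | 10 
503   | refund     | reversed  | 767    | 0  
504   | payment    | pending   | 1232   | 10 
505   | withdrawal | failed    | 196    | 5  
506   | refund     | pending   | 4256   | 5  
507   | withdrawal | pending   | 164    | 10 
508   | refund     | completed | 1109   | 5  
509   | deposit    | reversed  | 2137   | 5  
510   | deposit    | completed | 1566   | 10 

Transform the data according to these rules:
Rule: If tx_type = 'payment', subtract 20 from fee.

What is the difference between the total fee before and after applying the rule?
60

Step 1: Original sum of fee = 65
Step 2: 3 records have tx_type = 'payment'
Step 3: Each affected record changes by -20
Step 4: Total change = 3 × -20 = -60
Step 5: New sum = 65 + -60 = 5
Step 6: Difference = |5 - 65| = 60
        (Sum decreased by 60)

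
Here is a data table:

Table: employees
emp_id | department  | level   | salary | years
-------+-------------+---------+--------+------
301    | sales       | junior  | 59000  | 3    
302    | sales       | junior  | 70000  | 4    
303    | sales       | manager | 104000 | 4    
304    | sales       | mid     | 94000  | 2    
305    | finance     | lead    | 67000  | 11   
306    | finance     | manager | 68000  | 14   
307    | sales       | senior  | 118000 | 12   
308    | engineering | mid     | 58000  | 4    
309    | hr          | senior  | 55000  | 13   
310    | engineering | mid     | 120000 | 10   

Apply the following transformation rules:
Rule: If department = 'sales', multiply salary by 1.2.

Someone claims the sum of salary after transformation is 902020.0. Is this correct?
No, the correct result is 902000.0.

Step 1: Calculate the correct sum after transformation
Step 2: Apply multiplier 1.2 to records where department = 'sales'
Step 3: Correct result = 902000.0
Step 4: Claimed result = 902020.0
Step 5: 902000.0 ≠ 902020.0
Conclusion: The claimed result is incorrect. The correct answer is 902000.0.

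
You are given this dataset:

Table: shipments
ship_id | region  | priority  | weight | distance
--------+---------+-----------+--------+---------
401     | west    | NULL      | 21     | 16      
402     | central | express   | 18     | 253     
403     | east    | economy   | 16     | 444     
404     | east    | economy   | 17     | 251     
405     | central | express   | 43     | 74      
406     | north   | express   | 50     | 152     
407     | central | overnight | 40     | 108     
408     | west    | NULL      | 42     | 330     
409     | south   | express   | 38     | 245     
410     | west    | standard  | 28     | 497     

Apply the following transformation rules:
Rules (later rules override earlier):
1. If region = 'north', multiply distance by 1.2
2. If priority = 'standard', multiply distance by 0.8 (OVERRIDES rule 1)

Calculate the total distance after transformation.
2301.0

Step 1: Rule 2 takes priority for records with priority = 'standard'
  - 1 records: 497 × 0.8 = 397.6
Step 2: Rule 1 applies to remaining records with region = 'north'
  - 1 records: 152 × 1.2 = 182.4
Step 3: Other records unchanged: 1721
Step 4: Final sum = 397.6 + 182.4 + 1721 = 2301.0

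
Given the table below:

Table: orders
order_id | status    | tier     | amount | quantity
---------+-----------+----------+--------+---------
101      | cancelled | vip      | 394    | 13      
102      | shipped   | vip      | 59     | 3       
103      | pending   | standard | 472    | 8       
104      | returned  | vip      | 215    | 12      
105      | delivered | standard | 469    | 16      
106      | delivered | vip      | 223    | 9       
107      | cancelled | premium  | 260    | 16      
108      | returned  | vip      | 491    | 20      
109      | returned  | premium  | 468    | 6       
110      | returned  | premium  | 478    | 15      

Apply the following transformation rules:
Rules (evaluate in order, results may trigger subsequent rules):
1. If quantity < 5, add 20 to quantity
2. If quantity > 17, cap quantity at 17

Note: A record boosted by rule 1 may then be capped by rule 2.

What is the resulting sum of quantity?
129

Step 1: Apply rule 1 to records with quantity < 5
  - 1 records get bonus of 20
  - Of these, 1 records then exceed 17 and get capped
Step 2: Apply rule 2 to records with quantity > 17
  - 1 records (original) are capped
Step 3: Calculate final sum = 129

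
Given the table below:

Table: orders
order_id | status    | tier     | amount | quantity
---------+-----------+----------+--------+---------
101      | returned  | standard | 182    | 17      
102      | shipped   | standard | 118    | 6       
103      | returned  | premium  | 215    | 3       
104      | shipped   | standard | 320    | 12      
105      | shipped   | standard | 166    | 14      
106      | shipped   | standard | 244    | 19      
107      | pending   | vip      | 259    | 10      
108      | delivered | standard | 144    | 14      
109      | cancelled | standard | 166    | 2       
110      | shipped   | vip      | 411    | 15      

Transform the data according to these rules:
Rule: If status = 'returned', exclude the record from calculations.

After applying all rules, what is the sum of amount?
1828

Step 1: Identify records where status = 'returned'
Step 2: The excluded records sum to 397
Step 3: Original total amount = 2225
Step 4: Remaining total = 2225 - 397 = 1828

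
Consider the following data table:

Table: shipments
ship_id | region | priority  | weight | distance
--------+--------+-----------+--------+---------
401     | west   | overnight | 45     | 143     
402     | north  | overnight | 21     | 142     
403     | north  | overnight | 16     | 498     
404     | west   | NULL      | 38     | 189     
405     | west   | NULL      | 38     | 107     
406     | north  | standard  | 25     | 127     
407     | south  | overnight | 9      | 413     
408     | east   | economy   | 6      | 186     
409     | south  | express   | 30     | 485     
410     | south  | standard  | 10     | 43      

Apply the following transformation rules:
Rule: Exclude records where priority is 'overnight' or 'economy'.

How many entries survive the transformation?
5

Step 1: Count records to exclude
  - 4 (overnight) + 1 (economy) = 5 records
Step 2: Total records: 10
Step 3: Remaining = 10 - 5 = 5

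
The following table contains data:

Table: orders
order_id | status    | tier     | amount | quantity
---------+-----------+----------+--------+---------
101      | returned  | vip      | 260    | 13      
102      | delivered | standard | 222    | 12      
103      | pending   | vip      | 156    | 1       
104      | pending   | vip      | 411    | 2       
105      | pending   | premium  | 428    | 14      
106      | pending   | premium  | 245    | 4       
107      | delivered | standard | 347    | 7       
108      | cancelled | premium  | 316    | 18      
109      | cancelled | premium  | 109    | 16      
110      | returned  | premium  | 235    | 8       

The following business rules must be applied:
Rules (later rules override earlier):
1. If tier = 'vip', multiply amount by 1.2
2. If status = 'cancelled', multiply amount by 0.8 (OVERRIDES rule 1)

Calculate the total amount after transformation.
2809.4

Step 1: Rule 2 takes priority for records with status = 'cancelled'
  - 2 records: 425 × 0.8 = 340.0
Step 2: Rule 1 applies to remaining records with tier = 'vip'
  - 3 records: 827 × 1.2 = 992.4
Step 3: Other records unchanged: 1477
Step 4: Final sum = 340.0 + 992.4 + 1477 = 2809.4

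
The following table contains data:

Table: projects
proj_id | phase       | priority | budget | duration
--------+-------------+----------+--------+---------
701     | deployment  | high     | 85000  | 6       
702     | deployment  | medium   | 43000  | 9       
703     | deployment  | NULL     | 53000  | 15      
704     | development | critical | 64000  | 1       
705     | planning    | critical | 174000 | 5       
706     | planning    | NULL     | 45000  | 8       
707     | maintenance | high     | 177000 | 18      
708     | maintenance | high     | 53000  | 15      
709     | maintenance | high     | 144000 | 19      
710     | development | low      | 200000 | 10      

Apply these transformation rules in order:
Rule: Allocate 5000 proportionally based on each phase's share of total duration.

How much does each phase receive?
deployment: 1415.09, development: 518.87, maintenance: 2452.83, planning: 613.21

Step 1: Calculate total duration = 106
Step 2: Calculate each phase's proportion:
  deployment: 30/106 = 28.30% → 1415.09
  development: 11/106 = 10.38% → 518.87
  maintenance: 52/106 = 49.06% → 2452.83
  planning: 13/106 = 12.26% → 613.21
Step 3: Verify: sum of allocations ≈ 5000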